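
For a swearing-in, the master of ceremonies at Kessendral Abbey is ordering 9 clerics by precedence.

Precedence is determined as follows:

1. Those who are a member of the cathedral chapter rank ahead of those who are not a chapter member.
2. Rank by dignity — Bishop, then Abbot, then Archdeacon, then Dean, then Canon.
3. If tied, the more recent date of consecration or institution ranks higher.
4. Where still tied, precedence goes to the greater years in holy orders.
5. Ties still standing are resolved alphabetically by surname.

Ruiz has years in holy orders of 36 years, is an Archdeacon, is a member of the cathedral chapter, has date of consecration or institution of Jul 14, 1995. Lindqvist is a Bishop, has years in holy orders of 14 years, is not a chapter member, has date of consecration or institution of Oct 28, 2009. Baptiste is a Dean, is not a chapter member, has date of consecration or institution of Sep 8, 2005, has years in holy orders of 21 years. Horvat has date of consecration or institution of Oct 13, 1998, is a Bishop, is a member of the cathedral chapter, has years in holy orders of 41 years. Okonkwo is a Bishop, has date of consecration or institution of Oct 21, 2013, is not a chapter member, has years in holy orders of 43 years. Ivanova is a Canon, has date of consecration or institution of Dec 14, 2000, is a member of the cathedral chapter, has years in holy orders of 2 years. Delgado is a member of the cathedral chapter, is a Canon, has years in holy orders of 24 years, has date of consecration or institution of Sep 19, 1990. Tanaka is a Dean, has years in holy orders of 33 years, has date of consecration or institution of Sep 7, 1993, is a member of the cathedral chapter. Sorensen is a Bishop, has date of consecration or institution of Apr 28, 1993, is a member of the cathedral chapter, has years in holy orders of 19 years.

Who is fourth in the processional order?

Tanaka

By the first rule: Horvat, Sorensen, Ruiz, Tanaka, Ivanova and Delgado (each a member of the cathedral chapter); then Okonkwo, Lindqvist and Baptiste (each not a chapter member).
Among Horvat, Sorensen, Ruiz, Tanaka, Ivanova and Delgado, by dignity: Horvat and Sorensen (Bishop) before Ruiz (Archdeacon) before Tanaka (Dean) before Ivanova and Delgado (Canon).
Among Horvat and Sorensen, by date of consecration or institution (later first): Horvat (Oct 13, 1998) before Sorensen (Apr 28, 1993).
Among Ivanova and Delgado, by date of consecration or institution (later first): Ivanova (Dec 14, 2000) before Delgado (Sep 19, 1990).
Among Okonkwo, Lindqvist and Baptiste, by dignity: Okonkwo and Lindqvist (Bishop) before Baptiste (Dean).
Among Okonkwo and Lindqvist, by date of consecration or institution (later first): Okonkwo (Oct 21, 2013) before Lindqvist (Oct 28, 2009).
Order: Horvat, Sorensen, Ruiz, Tanaka, Ivanova, Delgado, Okonkwo, Lindqvist, Baptiste.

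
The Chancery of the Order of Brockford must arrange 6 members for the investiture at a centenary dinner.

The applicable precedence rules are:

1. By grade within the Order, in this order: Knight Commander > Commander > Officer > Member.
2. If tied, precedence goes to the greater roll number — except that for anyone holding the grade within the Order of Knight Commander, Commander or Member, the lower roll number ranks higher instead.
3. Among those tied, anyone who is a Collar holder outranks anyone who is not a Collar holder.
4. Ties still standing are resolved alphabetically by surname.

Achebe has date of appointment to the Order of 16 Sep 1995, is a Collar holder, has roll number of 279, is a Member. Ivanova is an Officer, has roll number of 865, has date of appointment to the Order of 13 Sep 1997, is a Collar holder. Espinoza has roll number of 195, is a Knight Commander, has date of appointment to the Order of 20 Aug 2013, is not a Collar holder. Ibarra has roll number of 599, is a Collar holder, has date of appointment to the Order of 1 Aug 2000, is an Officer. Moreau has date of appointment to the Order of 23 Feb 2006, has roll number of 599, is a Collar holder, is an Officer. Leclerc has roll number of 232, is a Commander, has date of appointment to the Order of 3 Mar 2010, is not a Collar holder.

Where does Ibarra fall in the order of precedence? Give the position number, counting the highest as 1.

By grade within the Order: Espinoza (Knight Commander); then Leclerc (Commander); then Ivanova, Ibarra and Moreau (Officer); then Achebe (Member).
Among Ivanova, Ibarra and Moreau, by roll number (higher first): Ivanova (865) before Ibarra and Moreau (599).
Ibarra and Moreau are each a Collar holder, so the next rule applies.
Among Ibarra and Moreau, alphabetically by surname: Ibarra before Moreau.
Order: Espinoza, Leclerc, Ivanova, Ibarra, Moreau, Achebe. So position 4.

4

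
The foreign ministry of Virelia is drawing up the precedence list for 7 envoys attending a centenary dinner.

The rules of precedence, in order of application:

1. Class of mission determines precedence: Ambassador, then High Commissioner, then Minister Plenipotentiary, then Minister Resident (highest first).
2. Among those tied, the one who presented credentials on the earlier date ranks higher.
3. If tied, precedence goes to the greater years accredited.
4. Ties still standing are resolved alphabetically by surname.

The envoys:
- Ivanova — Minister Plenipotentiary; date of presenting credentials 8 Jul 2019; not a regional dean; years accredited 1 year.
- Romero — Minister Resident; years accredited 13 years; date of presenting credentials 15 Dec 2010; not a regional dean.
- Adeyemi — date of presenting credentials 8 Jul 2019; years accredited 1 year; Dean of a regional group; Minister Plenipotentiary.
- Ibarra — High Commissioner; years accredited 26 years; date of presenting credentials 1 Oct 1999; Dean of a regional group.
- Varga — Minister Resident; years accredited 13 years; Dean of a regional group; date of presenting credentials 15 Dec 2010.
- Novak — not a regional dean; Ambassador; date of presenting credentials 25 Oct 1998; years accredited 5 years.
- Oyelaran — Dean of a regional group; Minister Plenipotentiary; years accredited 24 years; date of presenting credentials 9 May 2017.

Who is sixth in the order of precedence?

By class of mission: Novak (Ambassador); then Ibarra (High Commissioner); then Oyelaran, Adeyemi and Ivanova (Minister Plenipotentiary); then Romero and Varga (Minister Resident).
Among Oyelaran, Adeyemi and Ivanova, by date of presenting credentials (earlier first): Oyelaran (9 May 2017) before Adeyemi and Ivanova (8 Jul 2019).
Adeyemi and Ivanova both have years accredited 1 year, so the next rule applies.
Among Adeyemi and Ivanova, alphabetically by surname: Adeyemi before Ivanova.
Romero and Varga both have date of presenting credentials 15 Dec 2010, so the next rule applies.
Romero and Varga both have years accredited 13 years, so the next rule applies.
Among Romero and Varga, alphabetically by surname: Romero before Varga.
Order: Novak, Ibarra, Oyelaran, Adeyemi, Ivanova, Romero, Varga.

Romero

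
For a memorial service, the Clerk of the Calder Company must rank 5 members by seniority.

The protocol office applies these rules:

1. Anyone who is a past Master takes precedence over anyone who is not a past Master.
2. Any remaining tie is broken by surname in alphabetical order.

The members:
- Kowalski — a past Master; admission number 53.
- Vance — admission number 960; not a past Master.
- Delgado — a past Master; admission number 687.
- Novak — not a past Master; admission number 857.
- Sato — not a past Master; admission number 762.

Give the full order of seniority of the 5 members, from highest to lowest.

Delgado, Kowalski, Novak, Sato, Vance

By the first rule: Delgado and Kowalski (both a past Master); then Novak, Sato and Vance (each not a past Master).
Among Delgado and Kowalski, alphabetically by surname: Delgado before Kowalski.
Among Novak, Sato and Vance, alphabetically by surname: Novak before Sato before Vance.
Full order: Delgado, Kowalski, Novak, Sato, Vance.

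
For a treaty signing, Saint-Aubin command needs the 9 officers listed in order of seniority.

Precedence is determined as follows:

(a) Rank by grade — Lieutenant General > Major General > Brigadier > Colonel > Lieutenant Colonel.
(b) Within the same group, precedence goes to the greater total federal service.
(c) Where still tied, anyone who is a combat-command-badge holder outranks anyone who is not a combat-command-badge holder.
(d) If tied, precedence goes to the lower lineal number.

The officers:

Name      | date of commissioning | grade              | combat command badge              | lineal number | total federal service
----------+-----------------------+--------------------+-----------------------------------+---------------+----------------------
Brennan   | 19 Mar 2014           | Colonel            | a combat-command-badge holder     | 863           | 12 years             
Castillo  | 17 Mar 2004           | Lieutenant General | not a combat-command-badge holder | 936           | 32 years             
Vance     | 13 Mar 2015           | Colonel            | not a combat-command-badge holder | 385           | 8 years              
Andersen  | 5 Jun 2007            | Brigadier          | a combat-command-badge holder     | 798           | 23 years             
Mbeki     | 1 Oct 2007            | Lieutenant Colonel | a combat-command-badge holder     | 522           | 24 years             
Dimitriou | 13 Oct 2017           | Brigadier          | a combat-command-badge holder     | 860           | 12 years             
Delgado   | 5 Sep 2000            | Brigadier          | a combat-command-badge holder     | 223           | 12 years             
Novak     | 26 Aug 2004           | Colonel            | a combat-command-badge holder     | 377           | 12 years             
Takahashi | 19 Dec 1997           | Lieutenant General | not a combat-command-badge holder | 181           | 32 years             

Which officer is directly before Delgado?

Andersen

By grade: Takahashi and Castillo (Lieutenant General); then Andersen, Delgado and Dimitriou (Brigadier); then Novak, Brennan and Vance (Colonel); then Mbeki (Lieutenant Colonel).
Takahashi and Castillo both have total federal service 32 years, so the next rule applies.
Takahashi and Castillo are each not a combat-command-badge holder, so the next rule applies.
Among Takahashi and Castillo, by lineal number (lower first): Takahashi (181) before Castillo (936).
Among Andersen, Delgado and Dimitriou, by total federal service (higher first): Andersen (23 years) before Delgado and Dimitriou (12 years).
Delgado and Dimitriou are each a combat-command-badge holder, so the next rule applies.
Among Delgado and Dimitriou, by lineal number (lower first): Delgado (223) before Dimitriou (860).
Among Novak, Brennan and Vance, by total federal service (higher first): Novak and Brennan (12 years) before Vance (8 years).
Novak and Brennan are each a combat-command-badge holder, so the next rule applies.
Among Novak and Brennan, by lineal number (lower first): Novak (377) before Brennan (863).
Order: Takahashi, Castillo, Andersen, Delgado, Dimitriou, Novak, Brennan, Vance, Mbeki.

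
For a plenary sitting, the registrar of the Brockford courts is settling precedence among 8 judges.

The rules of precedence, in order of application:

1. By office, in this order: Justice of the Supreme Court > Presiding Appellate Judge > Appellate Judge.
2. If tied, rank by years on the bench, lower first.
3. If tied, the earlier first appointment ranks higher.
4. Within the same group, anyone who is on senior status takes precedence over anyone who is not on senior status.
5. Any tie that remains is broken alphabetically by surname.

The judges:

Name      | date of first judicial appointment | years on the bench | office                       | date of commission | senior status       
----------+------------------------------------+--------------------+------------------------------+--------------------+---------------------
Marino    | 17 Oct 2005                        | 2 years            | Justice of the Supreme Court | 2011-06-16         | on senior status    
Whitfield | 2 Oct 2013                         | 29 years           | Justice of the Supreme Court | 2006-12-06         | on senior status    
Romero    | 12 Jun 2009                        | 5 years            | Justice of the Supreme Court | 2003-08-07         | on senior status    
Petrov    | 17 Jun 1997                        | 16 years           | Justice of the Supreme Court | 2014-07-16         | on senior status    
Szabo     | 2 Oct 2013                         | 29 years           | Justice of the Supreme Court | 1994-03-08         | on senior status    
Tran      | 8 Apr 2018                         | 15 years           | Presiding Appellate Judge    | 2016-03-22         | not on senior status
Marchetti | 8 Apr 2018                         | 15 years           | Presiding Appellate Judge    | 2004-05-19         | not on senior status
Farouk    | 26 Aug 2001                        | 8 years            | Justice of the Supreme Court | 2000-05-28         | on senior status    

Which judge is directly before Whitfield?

Szabo

By office: Marino, Romero, Farouk, Petrov, Szabo and Whitfield (Justice of the Supreme Court); then Marchetti and Tran (Presiding Appellate Judge).
Among Marino, Romero, Farouk, Petrov, Szabo and Whitfield, by years on the bench (lower first): Marino (2 years) before Romero (5 years) before Farouk (8 years) before Petrov (16 years) before Szabo and Whitfield (29 years).
Szabo and Whitfield both have date of first judicial appointment 2 Oct 2013, so the next rule applies.
Szabo and Whitfield are each on senior status, so the next rule applies.
Among Szabo and Whitfield, alphabetically by surname: Szabo before Whitfield.
Marchetti and Tran both have years on the bench 15 years, so the next rule applies.
Marchetti and Tran both have date of first judicial appointment 8 Apr 2018, so the next rule applies.
Marchetti and Tran are each not on senior status, so the next rule applies.
Among Marchetti and Tran, alphabetically by surname: Marchetti before Tran.
Order: Marino, Romero, Farouk, Petrov, Szabo, Whitfield, Marchetti, Tran.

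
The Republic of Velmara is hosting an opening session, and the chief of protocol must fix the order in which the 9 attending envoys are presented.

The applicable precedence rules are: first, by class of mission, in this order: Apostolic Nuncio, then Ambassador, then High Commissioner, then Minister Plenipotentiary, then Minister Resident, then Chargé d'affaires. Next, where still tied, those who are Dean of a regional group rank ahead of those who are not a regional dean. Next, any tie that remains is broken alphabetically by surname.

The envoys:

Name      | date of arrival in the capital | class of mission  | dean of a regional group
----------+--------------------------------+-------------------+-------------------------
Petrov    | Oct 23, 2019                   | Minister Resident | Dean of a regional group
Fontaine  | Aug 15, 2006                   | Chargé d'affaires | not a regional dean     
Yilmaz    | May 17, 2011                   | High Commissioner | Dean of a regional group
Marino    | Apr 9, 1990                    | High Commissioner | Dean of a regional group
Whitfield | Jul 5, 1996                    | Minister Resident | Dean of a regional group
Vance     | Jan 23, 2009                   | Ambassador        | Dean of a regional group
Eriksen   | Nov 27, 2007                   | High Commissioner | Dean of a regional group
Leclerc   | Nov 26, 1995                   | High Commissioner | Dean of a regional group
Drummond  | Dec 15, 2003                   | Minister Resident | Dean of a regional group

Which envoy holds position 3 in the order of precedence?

Leclerc

By class of mission: Vance (Ambassador); then Eriksen, Leclerc, Marino and Yilmaz (High Commissioner); then Drummond, Petrov and Whitfield (Minister Resident); then Fontaine (Chargé d'affaires).
Eriksen, Leclerc, Marino and Yilmaz are each Dean of a regional group, so the next rule applies.
Among Eriksen, Leclerc, Marino and Yilmaz, alphabetically by surname: Eriksen before Leclerc before Marino before Yilmaz.
Drummond, Petrov and Whitfield are each Dean of a regional group, so the next rule applies.
Among Drummond, Petrov and Whitfield, alphabetically by surname: Drummond before Petrov before Whitfield.
Order: Vance, Eriksen, Leclerc, Marino, Yilmaz, Drummond, Petrov, Whitfield, Fontaine.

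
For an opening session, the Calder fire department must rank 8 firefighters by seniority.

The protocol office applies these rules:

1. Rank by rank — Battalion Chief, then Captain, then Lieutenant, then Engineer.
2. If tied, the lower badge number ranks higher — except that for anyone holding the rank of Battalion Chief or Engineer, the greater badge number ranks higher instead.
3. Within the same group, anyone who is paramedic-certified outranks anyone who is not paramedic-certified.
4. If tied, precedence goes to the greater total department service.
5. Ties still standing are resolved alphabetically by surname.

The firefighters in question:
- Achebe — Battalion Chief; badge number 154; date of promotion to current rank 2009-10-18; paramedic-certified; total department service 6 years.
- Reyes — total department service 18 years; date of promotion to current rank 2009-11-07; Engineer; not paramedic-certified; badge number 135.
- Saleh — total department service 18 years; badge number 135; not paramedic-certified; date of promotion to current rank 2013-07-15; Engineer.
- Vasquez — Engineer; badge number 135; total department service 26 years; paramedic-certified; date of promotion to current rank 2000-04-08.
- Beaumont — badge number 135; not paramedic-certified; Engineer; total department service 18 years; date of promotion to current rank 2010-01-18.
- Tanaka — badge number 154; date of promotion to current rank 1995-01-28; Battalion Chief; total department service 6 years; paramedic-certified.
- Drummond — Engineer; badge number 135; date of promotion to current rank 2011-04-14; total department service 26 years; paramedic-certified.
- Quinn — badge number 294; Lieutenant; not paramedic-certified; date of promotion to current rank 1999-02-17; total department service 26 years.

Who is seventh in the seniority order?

Reyes

By rank: Achebe and Tanaka (Battalion Chief); then Quinn (Lieutenant); then Drummond, Vasquez, Beaumont, Reyes and Saleh (Engineer).
Achebe and Tanaka both have badge number 154, so the next rule applies.
Achebe and Tanaka are each paramedic-certified, so the next rule applies.
Achebe and Tanaka both have total department service 6 years, so the next rule applies.
Among Achebe and Tanaka, alphabetically by surname: Achebe before Tanaka.
Drummond, Vasquez, Beaumont, Reyes and Saleh all have badge number 135, so the next rule applies.
Among Drummond, Vasquez, Beaumont, Reyes and Saleh, paramedic-certified before not paramedic-certified: Drummond and Vasquez (paramedic-certified) before Beaumont, Reyes and Saleh (not paramedic-certified).
Drummond and Vasquez both have total department service 26 years, so the next rule applies.
Among Drummond and Vasquez, alphabetically by surname: Drummond before Vasquez.
Beaumont, Reyes and Saleh all have total department service 18 years, so the next rule applies.
Among Beaumont, Reyes and Saleh, alphabetically by surname: Beaumont before Reyes before Saleh.
Order: Achebe, Tanaka, Quinn, Drummond, Vasquez, Beaumont, Reyes, Saleh.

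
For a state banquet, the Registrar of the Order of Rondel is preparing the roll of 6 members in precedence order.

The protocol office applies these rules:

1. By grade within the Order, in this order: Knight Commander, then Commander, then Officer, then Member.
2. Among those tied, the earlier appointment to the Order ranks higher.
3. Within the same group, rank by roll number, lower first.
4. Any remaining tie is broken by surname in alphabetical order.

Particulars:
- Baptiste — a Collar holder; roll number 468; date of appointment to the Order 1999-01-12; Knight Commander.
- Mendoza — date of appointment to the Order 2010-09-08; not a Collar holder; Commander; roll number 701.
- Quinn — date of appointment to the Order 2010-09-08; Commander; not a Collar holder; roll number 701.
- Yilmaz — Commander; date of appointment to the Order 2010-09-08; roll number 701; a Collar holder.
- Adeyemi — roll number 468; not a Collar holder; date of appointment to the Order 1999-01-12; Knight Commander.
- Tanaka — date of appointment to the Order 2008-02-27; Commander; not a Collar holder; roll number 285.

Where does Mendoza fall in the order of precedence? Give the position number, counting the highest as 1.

4

By grade within the Order: Adeyemi and Baptiste (Knight Commander); then Tanaka, Mendoza, Quinn and Yilmaz (Commander).
Adeyemi and Baptiste both have date of appointment to the Order 1999-01-12, so the next rule applies.
Adeyemi and Baptiste both have roll number 468, so the next rule applies.
Among Adeyemi and Baptiste, alphabetically by surname: Adeyemi before Baptiste.
Among Tanaka, Mendoza, Quinn and Yilmaz, by date of appointment to the Order (earlier first): Tanaka (2008-02-27) before Mendoza, Quinn and Yilmaz (2010-09-08).
Mendoza, Quinn and Yilmaz all have roll number 701, so the next rule applies.
Among Mendoza, Quinn and Yilmaz, alphabetically by surname: Mendoza before Quinn before Yilmaz.
Order: Adeyemi, Baptiste, Tanaka, Mendoza, Quinn, Yilmaz. So position 4.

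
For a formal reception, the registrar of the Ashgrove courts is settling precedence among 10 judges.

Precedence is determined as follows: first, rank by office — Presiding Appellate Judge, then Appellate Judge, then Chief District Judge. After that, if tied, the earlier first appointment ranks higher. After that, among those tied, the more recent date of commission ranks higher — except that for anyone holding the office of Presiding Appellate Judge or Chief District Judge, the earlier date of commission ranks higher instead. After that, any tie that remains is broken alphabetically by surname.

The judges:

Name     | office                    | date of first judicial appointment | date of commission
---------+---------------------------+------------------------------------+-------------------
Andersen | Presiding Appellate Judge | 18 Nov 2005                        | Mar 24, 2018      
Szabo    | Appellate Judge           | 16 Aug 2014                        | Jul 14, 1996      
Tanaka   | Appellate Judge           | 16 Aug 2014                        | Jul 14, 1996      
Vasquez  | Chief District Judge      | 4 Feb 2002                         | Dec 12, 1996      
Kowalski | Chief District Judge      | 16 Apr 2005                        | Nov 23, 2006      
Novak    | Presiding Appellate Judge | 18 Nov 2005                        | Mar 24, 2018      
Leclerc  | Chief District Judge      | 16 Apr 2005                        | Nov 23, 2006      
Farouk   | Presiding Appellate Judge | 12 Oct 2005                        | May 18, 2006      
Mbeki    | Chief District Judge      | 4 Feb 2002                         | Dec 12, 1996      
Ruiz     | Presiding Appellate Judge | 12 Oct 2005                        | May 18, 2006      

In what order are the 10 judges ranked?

Farouk, Ruiz, Andersen, Novak, Szabo, Tanaka, Mbeki, Vasquez, Kowalski, Leclerc

By office: Farouk, Ruiz, Andersen and Novak (Presiding Appellate Judge); then Szabo and Tanaka (Appellate Judge); then Mbeki, Vasquez, Kowalski and Leclerc (Chief District Judge).
Among Farouk, Ruiz, Andersen and Novak, by date of first judicial appointment (earlier first): Farouk and Ruiz (12 Oct 2005) before Andersen and Novak (18 Nov 2005).
Farouk and Ruiz both have date of commission May 18, 2006, so the next rule applies.
Among Farouk and Ruiz, alphabetically by surname: Farouk before Ruiz.
Andersen and Novak both have date of commission Mar 24, 2018, so the next rule applies.
Among Andersen and Novak, alphabetically by surname: Andersen before Novak.
Szabo and Tanaka both have date of first judicial appointment 16 Aug 2014, so the next rule applies.
Szabo and Tanaka both have date of commission Jul 14, 1996, so the next rule applies.
Among Szabo and Tanaka, alphabetically by surname: Szabo before Tanaka.
Among Mbeki, Vasquez, Kowalski and Leclerc, by date of first judicial appointment (earlier first): Mbeki and Vasquez (4 Feb 2002) before Kowalski and Leclerc (16 Apr 2005).
Mbeki and Vasquez both have date of commission Dec 12, 1996, so the next rule applies.
Among Mbeki and Vasquez, alphabetically by surname: Mbeki before Vasquez.
Kowalski and Leclerc both have date of commission Nov 23, 2006, so the next rule applies.
Among Kowalski and Leclerc, alphabetically by surname: Kowalski before Leclerc.
Full order: Farouk, Ruiz, Andersen, Novak, Szabo, Tanaka, Mbeki, Vasquez, Kowalski, Leclerc.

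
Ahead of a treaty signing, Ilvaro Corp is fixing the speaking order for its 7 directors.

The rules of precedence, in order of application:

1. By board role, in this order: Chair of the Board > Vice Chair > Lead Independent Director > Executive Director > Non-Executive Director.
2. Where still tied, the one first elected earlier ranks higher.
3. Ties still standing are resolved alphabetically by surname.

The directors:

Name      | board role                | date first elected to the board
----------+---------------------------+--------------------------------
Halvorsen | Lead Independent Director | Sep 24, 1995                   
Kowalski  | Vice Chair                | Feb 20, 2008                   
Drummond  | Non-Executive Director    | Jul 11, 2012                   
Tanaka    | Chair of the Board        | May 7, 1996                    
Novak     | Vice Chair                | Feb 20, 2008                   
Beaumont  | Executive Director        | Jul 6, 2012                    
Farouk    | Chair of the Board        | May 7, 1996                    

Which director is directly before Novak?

By board role: Farouk and Tanaka (Chair of the Board); then Kowalski and Novak (Vice Chair); then Halvorsen (Lead Independent Director); then Beaumont (Executive Director); then Drummond (Non-Executive Director).
Farouk and Tanaka both have date first elected to the board May 7, 1996, so the next rule applies.
Among Farouk and Tanaka, alphabetically by surname: Farouk before Tanaka.
Kowalski and Novak both have date first elected to the board Feb 20, 2008, so the next rule applies.
Among Kowalski and Novak, alphabetically by surname: Kowalski before Novak.
Order: Farouk, Tanaka, Kowalski, Novak, Halvorsen, Beaumont, Drummond.

Kowalski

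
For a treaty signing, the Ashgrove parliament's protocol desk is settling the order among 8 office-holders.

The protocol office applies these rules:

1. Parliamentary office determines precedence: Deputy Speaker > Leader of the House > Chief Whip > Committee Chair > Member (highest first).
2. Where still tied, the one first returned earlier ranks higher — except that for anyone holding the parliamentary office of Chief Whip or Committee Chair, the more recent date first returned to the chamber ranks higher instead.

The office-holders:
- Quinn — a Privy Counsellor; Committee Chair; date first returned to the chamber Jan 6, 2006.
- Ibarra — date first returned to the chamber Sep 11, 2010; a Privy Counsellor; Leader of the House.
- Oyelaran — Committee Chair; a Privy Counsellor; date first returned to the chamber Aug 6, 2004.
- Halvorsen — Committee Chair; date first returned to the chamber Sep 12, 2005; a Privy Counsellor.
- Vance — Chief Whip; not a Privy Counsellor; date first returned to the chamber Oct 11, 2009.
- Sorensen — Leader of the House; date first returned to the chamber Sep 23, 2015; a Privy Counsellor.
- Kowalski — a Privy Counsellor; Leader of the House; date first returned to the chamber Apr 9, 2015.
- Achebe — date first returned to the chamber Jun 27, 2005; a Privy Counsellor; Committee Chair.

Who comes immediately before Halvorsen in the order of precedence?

Quinn

By parliamentary office: Ibarra, Kowalski and Sorensen (Leader of the House); then Vance (Chief Whip); then Quinn, Halvorsen, Achebe and Oyelaran (Committee Chair).
Among Ibarra, Kowalski and Sorensen, by date first returned to the chamber (earlier first): Ibarra (Sep 11, 2010) before Kowalski (Apr 9, 2015) before Sorensen (Sep 23, 2015).
Among Quinn, Halvorsen, Achebe and Oyelaran, by date first returned to the chamber (later first) (reversed rule for this group): Quinn (Jan 6, 2006) before Halvorsen (Sep 12, 2005) before Achebe (Jun 27, 2005) before Oyelaran (Aug 6, 2004).
Order: Ibarra, Kowalski, Sorensen, Vance, Quinn, Halvorsen, Achebe, Oyelaran.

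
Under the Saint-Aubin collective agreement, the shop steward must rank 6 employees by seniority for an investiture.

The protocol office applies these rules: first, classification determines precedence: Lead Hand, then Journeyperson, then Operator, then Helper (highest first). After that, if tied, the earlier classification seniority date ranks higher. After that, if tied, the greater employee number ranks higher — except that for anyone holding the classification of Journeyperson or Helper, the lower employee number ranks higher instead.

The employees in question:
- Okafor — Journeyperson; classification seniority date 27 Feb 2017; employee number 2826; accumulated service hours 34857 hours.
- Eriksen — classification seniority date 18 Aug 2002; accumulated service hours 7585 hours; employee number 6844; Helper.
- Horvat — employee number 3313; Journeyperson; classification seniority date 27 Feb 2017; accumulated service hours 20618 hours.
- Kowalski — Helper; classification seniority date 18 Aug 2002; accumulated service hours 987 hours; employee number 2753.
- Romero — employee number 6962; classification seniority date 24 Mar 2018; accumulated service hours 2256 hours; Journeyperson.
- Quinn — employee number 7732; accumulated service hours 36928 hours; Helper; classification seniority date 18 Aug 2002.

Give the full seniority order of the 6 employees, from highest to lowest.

Okafor, Horvat, Romero, Kowalski, Eriksen, Quinn

By classification: Okafor, Horvat and Romero (Journeyperson); then Kowalski, Eriksen and Quinn (Helper).
Among Okafor, Horvat and Romero, by classification seniority date (earlier first): Okafor and Horvat (27 Feb 2017) before Romero (24 Mar 2018).
Among Okafor and Horvat, by employee number (lower first) (reversed rule for this group): Okafor (2826) before Horvat (3313).
Kowalski, Eriksen and Quinn all have classification seniority date 18 Aug 2002, so the next rule applies.
Among Kowalski, Eriksen and Quinn, by employee number (lower first) (reversed rule for this group): Kowalski (2753) before Eriksen (6844) before Quinn (7732).
Full order: Okafor, Horvat, Romero, Kowalski, Eriksen, Quinn.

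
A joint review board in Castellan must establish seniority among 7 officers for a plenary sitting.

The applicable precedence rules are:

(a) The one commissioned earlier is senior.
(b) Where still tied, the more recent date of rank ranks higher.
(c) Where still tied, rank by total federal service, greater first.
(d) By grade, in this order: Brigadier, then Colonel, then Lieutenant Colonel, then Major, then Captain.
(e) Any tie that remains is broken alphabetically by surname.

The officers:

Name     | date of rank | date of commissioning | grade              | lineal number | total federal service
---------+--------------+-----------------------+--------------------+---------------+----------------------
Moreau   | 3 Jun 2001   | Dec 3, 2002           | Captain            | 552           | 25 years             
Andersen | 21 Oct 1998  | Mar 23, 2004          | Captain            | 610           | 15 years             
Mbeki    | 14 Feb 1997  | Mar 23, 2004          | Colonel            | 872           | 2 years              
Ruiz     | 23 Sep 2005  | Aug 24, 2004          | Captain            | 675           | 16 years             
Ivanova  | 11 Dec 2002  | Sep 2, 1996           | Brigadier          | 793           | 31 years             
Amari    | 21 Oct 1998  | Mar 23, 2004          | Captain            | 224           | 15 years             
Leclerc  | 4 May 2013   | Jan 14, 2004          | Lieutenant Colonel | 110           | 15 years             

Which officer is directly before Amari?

By date of commissioning (earlier first): Ivanova (Sep 2, 1996); then Moreau (Dec 3, 2002); then Leclerc (Jan 14, 2004); then Amari, Andersen and Mbeki (each Mar 23, 2004); then Ruiz (Aug 24, 2004).
Among Amari, Andersen and Mbeki, by date of rank (later first): Amari and Andersen (21 Oct 1998) before Mbeki (14 Feb 1997).
Amari and Andersen both have total federal service 15 years, so the next rule applies.
Amari and Andersen are each Captain, so the next rule applies.
Among Amari and Andersen, alphabetically by surname: Amari before Andersen.
Order: Ivanova, Moreau, Leclerc, Amari, Andersen, Mbeki, Ruiz.

Leclerc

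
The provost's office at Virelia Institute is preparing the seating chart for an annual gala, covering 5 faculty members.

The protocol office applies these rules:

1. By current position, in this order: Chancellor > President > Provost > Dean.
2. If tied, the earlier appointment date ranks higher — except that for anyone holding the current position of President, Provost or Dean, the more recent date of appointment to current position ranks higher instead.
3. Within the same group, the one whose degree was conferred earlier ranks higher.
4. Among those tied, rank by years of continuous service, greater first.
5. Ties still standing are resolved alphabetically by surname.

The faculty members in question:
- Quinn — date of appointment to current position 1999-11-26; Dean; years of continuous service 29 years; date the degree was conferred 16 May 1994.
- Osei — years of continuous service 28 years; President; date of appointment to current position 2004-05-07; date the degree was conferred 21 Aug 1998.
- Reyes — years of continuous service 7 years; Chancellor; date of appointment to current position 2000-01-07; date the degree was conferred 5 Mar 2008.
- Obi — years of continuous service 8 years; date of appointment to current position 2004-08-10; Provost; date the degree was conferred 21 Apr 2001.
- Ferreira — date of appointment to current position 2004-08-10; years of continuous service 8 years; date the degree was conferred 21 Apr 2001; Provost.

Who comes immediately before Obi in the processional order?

Ferreira

By current position: Reyes (Chancellor); then Osei (President); then Ferreira and Obi (Provost); then Quinn (Dean).
Ferreira and Obi both have date of appointment to current position 2004-08-10, so the next rule applies.
Ferreira and Obi both have date the degree was conferred 21 Apr 2001, so the next rule applies.
Ferreira and Obi both have years of continuous service 8 years, so the next rule applies.
Among Ferreira and Obi, alphabetically by surname: Ferreira before Obi.
Order: Reyes, Osei, Ferreira, Obi, Quinn.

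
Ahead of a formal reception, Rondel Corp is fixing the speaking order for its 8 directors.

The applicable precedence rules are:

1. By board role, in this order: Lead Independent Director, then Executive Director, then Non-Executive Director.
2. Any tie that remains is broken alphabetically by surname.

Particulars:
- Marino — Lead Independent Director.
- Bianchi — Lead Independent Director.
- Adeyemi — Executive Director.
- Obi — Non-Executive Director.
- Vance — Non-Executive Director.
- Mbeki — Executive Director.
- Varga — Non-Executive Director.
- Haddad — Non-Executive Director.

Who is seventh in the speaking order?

By board role: Bianchi and Marino (Lead Independent Director); then Adeyemi and Mbeki (Executive Director); then Haddad, Obi, Vance and Varga (Non-Executive Director).
Among Bianchi and Marino, alphabetically by surname: Bianchi before Marino.
Among Adeyemi and Mbeki, alphabetically by surname: Adeyemi before Mbeki.
Among Haddad, Obi, Vance and Varga, alphabetically by surname: Haddad before Obi before Vance before Varga.
Order: Bianchi, Marino, Adeyemi, Mbeki, Haddad, Obi, Vance, Varga.

Vance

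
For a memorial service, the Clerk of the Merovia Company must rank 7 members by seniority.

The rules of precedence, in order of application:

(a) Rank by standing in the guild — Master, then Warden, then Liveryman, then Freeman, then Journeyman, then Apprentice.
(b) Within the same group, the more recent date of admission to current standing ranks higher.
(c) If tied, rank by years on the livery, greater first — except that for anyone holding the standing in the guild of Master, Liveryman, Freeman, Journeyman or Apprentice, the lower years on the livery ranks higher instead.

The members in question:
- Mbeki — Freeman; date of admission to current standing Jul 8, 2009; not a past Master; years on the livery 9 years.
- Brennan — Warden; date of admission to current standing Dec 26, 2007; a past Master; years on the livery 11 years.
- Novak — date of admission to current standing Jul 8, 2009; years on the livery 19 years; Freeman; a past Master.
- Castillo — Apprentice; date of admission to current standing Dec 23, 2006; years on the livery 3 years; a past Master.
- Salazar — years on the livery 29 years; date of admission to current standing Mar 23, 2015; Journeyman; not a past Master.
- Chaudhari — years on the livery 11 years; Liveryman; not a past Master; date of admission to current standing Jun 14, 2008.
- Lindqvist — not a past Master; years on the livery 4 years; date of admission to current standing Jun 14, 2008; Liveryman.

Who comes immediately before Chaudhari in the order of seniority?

Lindqvist

By standing in the guild: Brennan (Warden); then Lindqvist and Chaudhari (Liveryman); then Mbeki and Novak (Freeman); then Salazar (Journeyman); then Castillo (Apprentice).
Lindqvist and Chaudhari both have date of admission to current standing Jun 14, 2008, so the next rule applies.
Among Lindqvist and Chaudhari, by years on the livery (lower first) (reversed rule for this group): Lindqvist (4 years) before Chaudhari (11 years).
Mbeki and Novak both have date of admission to current standing Jul 8, 2009, so the next rule applies.
Among Mbeki and Novak, by years on the livery (lower first) (reversed rule for this group): Mbeki (9 years) before Novak (19 years).
Order: Brennan, Lindqvist, Chaudhari, Mbeki, Novak, Salazar, Castillo.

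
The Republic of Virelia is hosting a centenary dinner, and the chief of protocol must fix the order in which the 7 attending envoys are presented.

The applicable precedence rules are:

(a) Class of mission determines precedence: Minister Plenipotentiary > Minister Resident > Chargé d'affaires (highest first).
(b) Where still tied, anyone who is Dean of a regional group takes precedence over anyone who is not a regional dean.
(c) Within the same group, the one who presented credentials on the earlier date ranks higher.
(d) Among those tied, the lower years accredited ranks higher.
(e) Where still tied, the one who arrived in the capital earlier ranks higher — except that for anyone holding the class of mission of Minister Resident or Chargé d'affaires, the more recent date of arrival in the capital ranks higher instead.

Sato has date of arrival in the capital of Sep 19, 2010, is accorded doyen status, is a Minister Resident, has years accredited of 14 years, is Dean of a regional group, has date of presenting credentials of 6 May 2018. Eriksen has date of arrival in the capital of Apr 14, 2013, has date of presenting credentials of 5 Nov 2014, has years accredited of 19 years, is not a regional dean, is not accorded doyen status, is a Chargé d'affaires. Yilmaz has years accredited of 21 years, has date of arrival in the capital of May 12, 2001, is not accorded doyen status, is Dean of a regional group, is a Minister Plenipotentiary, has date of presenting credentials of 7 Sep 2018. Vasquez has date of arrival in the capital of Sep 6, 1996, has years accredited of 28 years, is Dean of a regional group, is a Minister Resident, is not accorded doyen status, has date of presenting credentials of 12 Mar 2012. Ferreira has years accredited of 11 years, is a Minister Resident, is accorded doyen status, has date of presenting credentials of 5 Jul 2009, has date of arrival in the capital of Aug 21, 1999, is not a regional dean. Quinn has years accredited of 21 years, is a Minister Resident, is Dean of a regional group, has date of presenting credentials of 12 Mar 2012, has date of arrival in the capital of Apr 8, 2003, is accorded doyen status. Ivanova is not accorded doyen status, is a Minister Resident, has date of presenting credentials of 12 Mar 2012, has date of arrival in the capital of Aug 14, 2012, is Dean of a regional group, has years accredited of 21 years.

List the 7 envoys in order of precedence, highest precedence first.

Yilmaz, Ivanova, Quinn, Vasquez, Sato, Ferreira, Eriksen

By class of mission: Yilmaz (Minister Plenipotentiary); then Ivanova, Quinn, Vasquez, Sato and Ferreira (Minister Resident); then Eriksen (Chargé d'affaires).
Among Ivanova, Quinn, Vasquez, Sato and Ferreira, Dean of a regional group before not a regional dean: Ivanova, Quinn, Vasquez and Sato (Dean of a regional group) before Ferreira (not a regional dean).
Among Ivanova, Quinn, Vasquez and Sato, by date of presenting credentials (earlier first): Ivanova, Quinn and Vasquez (12 Mar 2012) before Sato (6 May 2018).
Among Ivanova, Quinn and Vasquez, by years accredited (lower first): Ivanova and Quinn (21 years) before Vasquez (28 years).
Among Ivanova and Quinn, by date of arrival in the capital (later first) (reversed rule for this group): Ivanova (Aug 14, 2012) before Quinn (Apr 8, 2003).
Full order: Yilmaz, Ivanova, Quinn, Vasquez, Sato, Ferreira, Eriksen.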